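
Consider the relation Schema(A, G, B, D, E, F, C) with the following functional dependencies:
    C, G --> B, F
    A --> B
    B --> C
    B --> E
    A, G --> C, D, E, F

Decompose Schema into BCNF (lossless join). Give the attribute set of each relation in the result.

Candidate key of the original relation: {A, G}.
In {A, B, C, D, E, F, G}, {C, G} is not a superkey ({C, G}⁺ restricted to this set is {B, C, E, F, G}), so split on C, G --> B, E, F into {B, C, E, F, G} and {A, C, D, G}.
In {B, C, E, F, G}, {B} is not a superkey ({B}⁺ restricted to this set is {B, C, E}), so split on B --> C, E into {B, C, E} and {B, F, G}.
{B, C, E}: every determinant is a superkey — BCNF.
{B, F, G}: every determinant is a superkey — BCNF.
In {A, C, D, G}, {A} is not a superkey ({A}⁺ restricted to this set is {A, C}), so split on A --> C into {A, C} and {A, D, G}.
{A, C}: every determinant is a superkey — BCNF.
{A, D, G}: every determinant is a superkey — BCNF.

{A, C}; {A, D, G}; {B, C, E}; {B, F, G}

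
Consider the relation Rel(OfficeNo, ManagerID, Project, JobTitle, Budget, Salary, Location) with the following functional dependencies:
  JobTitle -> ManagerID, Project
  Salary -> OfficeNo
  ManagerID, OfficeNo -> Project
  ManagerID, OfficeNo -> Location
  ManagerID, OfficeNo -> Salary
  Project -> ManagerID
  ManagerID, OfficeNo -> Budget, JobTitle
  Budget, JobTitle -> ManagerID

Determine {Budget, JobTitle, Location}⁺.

{Budget, JobTitle, Location, ManagerID, Project}

Start with {Budget, JobTitle, Location}.
JobTitle -> ManagerID, Project applies; add {ManagerID, Project} → now {Budget, JobTitle, Location, ManagerID, Project}.
No further FD applies.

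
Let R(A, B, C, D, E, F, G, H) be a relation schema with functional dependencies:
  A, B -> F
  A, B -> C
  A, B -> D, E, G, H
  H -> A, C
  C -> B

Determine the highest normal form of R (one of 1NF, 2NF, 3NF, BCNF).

3NF

Candidate keys: {A, B}, {A, C}, {H}. Prime attributes: {A, B, C, H}.
C -> B: {C}⁺ = {B, C}, which is not all of the attributes, so the left side is not a superkey — BCNF is violated.
But every attribute on its right side ({B}) is prime, and the same holds for every other non-superkey FD, so 3NF still holds.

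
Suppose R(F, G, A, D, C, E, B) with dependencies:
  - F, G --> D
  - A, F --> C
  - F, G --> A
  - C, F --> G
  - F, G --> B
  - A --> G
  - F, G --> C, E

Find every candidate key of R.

Attributes never on any right-hand side: {F} — every candidate key must contain it.
{A, F}⁺ = {A, B, C, D, E, F, G}, which is every attribute, so {A, F} is a candidate key.
{C, F}⁺ = {A, B, C, D, E, F, G}, which is every attribute, so {C, F} is a candidate key.
{F, G}⁺ = {A, B, C, D, E, F, G}, which is every attribute, so {F, G} is a candidate key.
Any other superkey properly contains one of these, so there are no further candidate keys.

{A, F}, {C, F}, {F, G}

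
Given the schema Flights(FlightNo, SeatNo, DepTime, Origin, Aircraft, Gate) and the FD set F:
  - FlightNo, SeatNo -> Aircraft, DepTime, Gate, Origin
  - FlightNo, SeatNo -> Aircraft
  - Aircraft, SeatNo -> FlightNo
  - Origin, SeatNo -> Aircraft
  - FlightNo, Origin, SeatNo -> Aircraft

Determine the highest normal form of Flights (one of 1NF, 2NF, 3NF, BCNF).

BCNF

Candidate keys: {Aircraft, SeatNo}, {FlightNo, SeatNo}, {Origin, SeatNo}. Prime attributes: {Aircraft, FlightNo, Origin, SeatNo}.
Each dependency's left side is a superkey — BCNF holds.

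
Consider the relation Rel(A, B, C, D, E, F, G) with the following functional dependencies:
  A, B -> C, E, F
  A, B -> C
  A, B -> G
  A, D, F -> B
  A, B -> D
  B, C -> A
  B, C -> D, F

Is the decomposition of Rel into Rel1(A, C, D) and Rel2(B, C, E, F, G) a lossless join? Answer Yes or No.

Common attributes: {C}; their closure is {C}.
Rel1 ⊄ {C} and Rel2 ⊄ {C}, so the split is lossy.

No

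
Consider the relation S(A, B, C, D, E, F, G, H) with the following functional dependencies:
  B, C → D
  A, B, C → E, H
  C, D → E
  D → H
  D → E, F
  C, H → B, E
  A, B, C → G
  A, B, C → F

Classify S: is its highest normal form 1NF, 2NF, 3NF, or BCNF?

Candidate keys: {A, B, C}, {A, C, D}, {A, C, H}. Prime attributes: {A, B, C, D, H}.
B, C → D: {B, C}⁺ = {B, C, D, E, F, H}, which is not all of the attributes, so the left side is not a superkey — BCNF is violated.
Because {E} is non-prime and the left side of C, D → E is not a superkey, the relation is not in 3NF.
Since {B, C} ⊂ {A, B, C} and {B, C}⁺ ⊇ {E, F} with {E, F} non-prime, there is a partial dependency; 2NF fails.

1NF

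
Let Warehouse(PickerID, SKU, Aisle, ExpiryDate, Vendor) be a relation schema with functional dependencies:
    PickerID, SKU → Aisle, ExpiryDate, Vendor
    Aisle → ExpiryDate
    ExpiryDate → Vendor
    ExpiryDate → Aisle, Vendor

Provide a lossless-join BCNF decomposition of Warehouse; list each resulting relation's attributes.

{Aisle, ExpiryDate, Vendor}; {Aisle, PickerID, SKU}

Candidate key of the original relation: {PickerID, SKU}.
{Aisle, ExpiryDate, PickerID, SKU, Vendor}: {Aisle} determines {Aisle, ExpiryDate, Vendor} here but is not a superkey — split on Aisle → ExpiryDate, Vendor, giving {Aisle, ExpiryDate, Vendor} and {Aisle, PickerID, SKU}.
{Aisle, ExpiryDate, Vendor} is in BCNF.
{Aisle, PickerID, SKU} is in BCNF.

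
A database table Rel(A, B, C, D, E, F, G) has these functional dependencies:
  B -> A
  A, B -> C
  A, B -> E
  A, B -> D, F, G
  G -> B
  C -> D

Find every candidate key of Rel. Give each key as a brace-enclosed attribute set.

{B}, {G}

{B} is a candidate key since {B}⁺ = {A, B, C, D, E, F, G} covers every attribute.
{G} is a candidate key since {G}⁺ = {A, B, C, D, E, F, G} covers every attribute.
These are minimal and exhaustive — every other superkey contains one of them.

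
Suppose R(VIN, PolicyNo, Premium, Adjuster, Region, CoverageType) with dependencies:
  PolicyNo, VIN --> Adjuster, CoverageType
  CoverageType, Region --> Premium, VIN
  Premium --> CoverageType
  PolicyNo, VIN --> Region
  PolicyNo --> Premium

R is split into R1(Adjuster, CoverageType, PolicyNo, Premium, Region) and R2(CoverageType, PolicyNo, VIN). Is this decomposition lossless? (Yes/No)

No

R1 ∩ R2 = {CoverageType, PolicyNo}; its closure under F is {CoverageType, PolicyNo, Premium}.
Neither R1 nor R2 is contained in that closure, so the decomposition is lossy.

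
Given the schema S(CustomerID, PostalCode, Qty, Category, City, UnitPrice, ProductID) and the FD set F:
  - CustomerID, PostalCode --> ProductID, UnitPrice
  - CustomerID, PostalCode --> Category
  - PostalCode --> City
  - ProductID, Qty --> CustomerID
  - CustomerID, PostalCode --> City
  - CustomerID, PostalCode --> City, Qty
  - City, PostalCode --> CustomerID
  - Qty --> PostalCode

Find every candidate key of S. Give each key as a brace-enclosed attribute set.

{PostalCode}⁺ = {Category, City, CustomerID, PostalCode, ProductID, Qty, UnitPrice}, which is every attribute, so {PostalCode} is a candidate key.
{Qty}⁺ = {Category, City, CustomerID, PostalCode, ProductID, Qty, UnitPrice}, which is every attribute, so {Qty} is a candidate key.
Any other superkey properly contains one of these, so there are no further candidate keys.

{PostalCode}, {Qty}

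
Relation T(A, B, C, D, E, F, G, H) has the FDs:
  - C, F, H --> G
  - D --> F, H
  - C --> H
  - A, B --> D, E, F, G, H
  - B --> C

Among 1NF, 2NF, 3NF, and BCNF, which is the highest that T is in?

Candidate key: {A, B}. Prime attributes: {A, B}.
For C, F, H --> G we have {C, F, H}⁺ = {C, F, G, H}; {C, F, H} is not a superkey, so BCNF fails.
C, F, H --> G determines the non-prime attribute {G} from a non-superkey — 3NF is violated.
Since {B} ⊂ {A, B} and {B}⁺ ⊇ {C, H} with {C, H} non-prime, there is a partial dependency; 2NF fails.

1NF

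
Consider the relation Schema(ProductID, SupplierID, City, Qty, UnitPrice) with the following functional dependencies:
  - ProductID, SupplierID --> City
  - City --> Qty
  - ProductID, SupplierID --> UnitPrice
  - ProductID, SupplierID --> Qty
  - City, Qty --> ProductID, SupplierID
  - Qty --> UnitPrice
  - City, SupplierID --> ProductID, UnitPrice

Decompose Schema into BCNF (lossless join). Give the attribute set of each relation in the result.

{City, ProductID, Qty, SupplierID}; {Qty, UnitPrice}

Candidate keys of the original relation: {City}, {ProductID, SupplierID}.
In {City, ProductID, Qty, SupplierID, UnitPrice}, {Qty} is not a superkey ({Qty}⁺ restricted to this set is {Qty, UnitPrice}), so split on Qty --> UnitPrice into {Qty, UnitPrice} and {City, ProductID, Qty, SupplierID}.
{Qty, UnitPrice} has no BCNF violation.
{City, ProductID, Qty, SupplierID} has no BCNF violation.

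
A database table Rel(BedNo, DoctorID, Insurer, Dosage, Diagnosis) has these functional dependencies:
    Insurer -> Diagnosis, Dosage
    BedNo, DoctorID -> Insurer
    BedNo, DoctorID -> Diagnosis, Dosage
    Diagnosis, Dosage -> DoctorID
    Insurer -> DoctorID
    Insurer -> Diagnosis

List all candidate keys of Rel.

{BedNo, Diagnosis, Dosage}, {BedNo, DoctorID}, {BedNo, Insurer}

No FD produces {BedNo}, so it must be in every candidate key.
Closure of {BedNo, DoctorID} is {BedNo, Diagnosis, DoctorID, Dosage, Insurer}, the whole schema; {BedNo, DoctorID} is a candidate key.
Closure of {BedNo, Insurer} is {BedNo, Diagnosis, DoctorID, Dosage, Insurer}, the whole schema; {BedNo, Insurer} is a candidate key.
Closure of {BedNo, Diagnosis, Dosage} is {BedNo, Diagnosis, DoctorID, Dosage, Insurer}, the whole schema; {BedNo, Diagnosis, Dosage} is a candidate key.
No proper subset of any of these is a key, and no other minimal superkey exists.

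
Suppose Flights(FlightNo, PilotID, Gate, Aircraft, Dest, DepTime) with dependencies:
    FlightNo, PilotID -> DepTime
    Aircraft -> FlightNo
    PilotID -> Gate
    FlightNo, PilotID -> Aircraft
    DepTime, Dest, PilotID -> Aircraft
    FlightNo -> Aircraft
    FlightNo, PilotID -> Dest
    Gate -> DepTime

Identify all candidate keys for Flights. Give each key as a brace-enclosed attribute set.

Attributes never on any right-hand side: {PilotID} — every candidate key must contain it.
{Aircraft, PilotID}⁺ = {Aircraft, DepTime, Dest, FlightNo, Gate, PilotID}, which is every attribute, so {Aircraft, PilotID} is a candidate key.
{Dest, PilotID}⁺ = {Aircraft, DepTime, Dest, FlightNo, Gate, PilotID}, which is every attribute, so {Dest, PilotID} is a candidate key.
{FlightNo, PilotID}⁺ = {Aircraft, DepTime, Dest, FlightNo, Gate, PilotID}, which is every attribute, so {FlightNo, PilotID} is a candidate key.
These are minimal and exhaustive — every other superkey contains one of them.

{Aircraft, PilotID}, {Dest, PilotID}, {FlightNo, PilotID}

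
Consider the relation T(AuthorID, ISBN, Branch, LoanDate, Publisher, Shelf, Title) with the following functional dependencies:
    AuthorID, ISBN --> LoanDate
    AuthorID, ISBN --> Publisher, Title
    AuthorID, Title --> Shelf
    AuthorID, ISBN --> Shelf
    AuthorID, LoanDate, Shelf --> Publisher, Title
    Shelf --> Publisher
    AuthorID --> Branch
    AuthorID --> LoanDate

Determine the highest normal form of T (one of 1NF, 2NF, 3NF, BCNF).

Candidate key: {AuthorID, ISBN}. Prime attributes: {AuthorID, ISBN}.
For AuthorID, Title --> Shelf we have {AuthorID, Title}⁺ = {AuthorID, Branch, LoanDate, Publisher, Shelf, Title}; {AuthorID, Title} is not a superkey, so BCNF fails.
AuthorID, Title --> Shelf determines the non-prime attribute {Shelf} from a non-superkey — 3NF is violated.
The proper key subset {AuthorID} of {AuthorID, ISBN} determines non-prime {Branch, LoanDate}, so the relation is not even in 2NF.

1NF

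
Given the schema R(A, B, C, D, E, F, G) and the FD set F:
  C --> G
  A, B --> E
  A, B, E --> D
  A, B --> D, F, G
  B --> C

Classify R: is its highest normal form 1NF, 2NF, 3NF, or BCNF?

1NF

Candidate key: {A, B}. Prime attributes: {A, B}.
For C --> G we have {C}⁺ = {C, G}; {C} is not a superkey, so BCNF fails.
C --> G determines the non-prime attribute {G} from a non-superkey — 3NF is violated.
Since {B} ⊂ {A, B} and {B}⁺ ⊇ {C, G} with {C, G} non-prime, there is a partial dependency; 2NF fails.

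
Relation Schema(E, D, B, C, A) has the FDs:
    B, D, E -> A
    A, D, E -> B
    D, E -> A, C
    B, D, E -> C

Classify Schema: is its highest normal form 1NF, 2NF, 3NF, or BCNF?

Candidate key: {D, E}. Prime attributes: {D, E}.
Each dependency's left side is a superkey — BCNF holds.

BCNF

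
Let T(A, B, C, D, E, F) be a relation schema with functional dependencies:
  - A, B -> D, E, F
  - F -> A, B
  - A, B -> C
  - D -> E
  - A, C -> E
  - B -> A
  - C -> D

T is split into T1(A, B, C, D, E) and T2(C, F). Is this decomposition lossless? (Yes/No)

Common attributes: {C}; their closure is {C, D, E}.
The closure covers neither T1 nor T2 entirely; the join is not lossless.

No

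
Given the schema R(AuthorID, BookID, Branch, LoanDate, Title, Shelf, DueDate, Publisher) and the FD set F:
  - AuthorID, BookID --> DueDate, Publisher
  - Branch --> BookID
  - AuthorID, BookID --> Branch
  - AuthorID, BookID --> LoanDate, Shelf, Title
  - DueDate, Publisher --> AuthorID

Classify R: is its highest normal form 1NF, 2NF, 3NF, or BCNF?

3NF

Candidate keys: {AuthorID, BookID}, {AuthorID, Branch}, {BookID, DueDate, Publisher}, {Branch, DueDate, Publisher}. Prime attributes: {AuthorID, BookID, Branch, DueDate, Publisher}.
Branch --> BookID: {Branch}⁺ = {BookID, Branch}, which is not all of the attributes, so the left side is not a superkey — BCNF is violated.
Since {BookID} ⊆ prime attributes and every other non-superkey FD also has a prime right side, the schema is in 3NF.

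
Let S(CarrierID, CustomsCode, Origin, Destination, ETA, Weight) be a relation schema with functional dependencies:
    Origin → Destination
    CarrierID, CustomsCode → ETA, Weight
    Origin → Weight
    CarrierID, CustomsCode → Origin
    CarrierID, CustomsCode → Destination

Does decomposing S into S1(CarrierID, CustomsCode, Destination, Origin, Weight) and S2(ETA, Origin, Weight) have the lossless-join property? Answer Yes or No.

No

Common attributes: {Origin, Weight}; their closure is {Destination, Origin, Weight}.
The closure covers neither S1 nor S2 entirely; the join is not lossless.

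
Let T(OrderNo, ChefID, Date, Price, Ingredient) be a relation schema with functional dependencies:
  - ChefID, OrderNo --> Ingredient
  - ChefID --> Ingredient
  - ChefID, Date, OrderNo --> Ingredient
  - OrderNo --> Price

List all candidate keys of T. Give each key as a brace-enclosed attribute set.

{ChefID, Date, OrderNo}

{ChefID, Date, OrderNo} never appear on the right of any FD, so every key must include all of them.
Closure of {ChefID, Date, OrderNo} is {ChefID, Date, Ingredient, OrderNo, Price}, the whole schema; {ChefID, Date, OrderNo} is a candidate key.
No other minimal set has full closure, so this is the only candidate key.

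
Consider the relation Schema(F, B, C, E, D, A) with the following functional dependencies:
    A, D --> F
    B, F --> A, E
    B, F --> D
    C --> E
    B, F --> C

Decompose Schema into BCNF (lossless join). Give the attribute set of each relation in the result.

{A, B, C, D}; {A, D, F}; {C, E}

Candidate keys of the original relation: {A, B, D}, {B, F}.
{A, B, C, D, E, F}: {A, D} determines {A, D, F} here but is not a superkey — split on A, D --> F, giving {A, D, F} and {A, B, C, D, E}.
{A, D, F} has no BCNF violation.
{A, B, C, D, E}: {C} determines {C, E} here but is not a superkey — split on C --> E, giving {C, E} and {A, B, C, D}.
{C, E} has no BCNF violation.
{A, B, C, D} has no BCNF violation.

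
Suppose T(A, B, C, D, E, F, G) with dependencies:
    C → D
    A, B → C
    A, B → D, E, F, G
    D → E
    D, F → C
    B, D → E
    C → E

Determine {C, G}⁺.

Start with {C, G}.
C → D applies; add {D} → now {C, D, G}.
D → E applies; add {E} → now {C, D, E, G}.
No further FD applies.

{C, D, E, G}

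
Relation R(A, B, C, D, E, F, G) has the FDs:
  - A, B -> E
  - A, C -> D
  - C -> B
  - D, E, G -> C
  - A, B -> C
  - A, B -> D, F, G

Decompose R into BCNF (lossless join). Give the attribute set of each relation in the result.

Candidate keys of the original relation: {A, B}, {A, C}, {A, D, E, G}.
In {A, B, C, D, E, F, G}, {C} is not a superkey ({C}⁺ restricted to this set is {B, C}), so split on C -> B into {B, C} and {A, C, D, E, F, G}.
{B, C} has no BCNF violation.
In {A, C, D, E, F, G}, {D, E, G} is not a superkey ({D, E, G}⁺ restricted to this set is {C, D, E, G}), so split on D, E, G -> C into {C, D, E, G} and {A, D, E, F, G}.
{C, D, E, G} has no BCNF violation.
{A, D, E, F, G} has no BCNF violation.

{A, D, E, F, G}; {B, C}; {C, D, E, G}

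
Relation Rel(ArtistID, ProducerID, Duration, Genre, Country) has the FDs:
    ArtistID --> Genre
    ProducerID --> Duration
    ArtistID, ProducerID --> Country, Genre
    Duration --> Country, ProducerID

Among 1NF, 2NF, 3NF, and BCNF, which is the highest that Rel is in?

Candidate keys: {ArtistID, Duration}, {ArtistID, ProducerID}. Prime attributes: {ArtistID, Duration, ProducerID}.
For ArtistID --> Genre we have {ArtistID}⁺ = {ArtistID, Genre}; {ArtistID} is not a superkey, so BCNF fails.
Because {Genre} is non-prime and the left side of ArtistID --> Genre is not a superkey, the relation is not in 3NF.
Since {ArtistID} ⊂ {ArtistID, Duration} and {ArtistID}⁺ ⊇ {Genre} with {Genre} non-prime, there is a partial dependency; 2NF fails.

1NF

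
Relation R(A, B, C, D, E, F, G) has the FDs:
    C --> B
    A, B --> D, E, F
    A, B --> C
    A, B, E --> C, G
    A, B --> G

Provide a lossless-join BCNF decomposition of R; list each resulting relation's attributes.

{A, C, D, E, F, G}; {B, C}

Candidate keys of the original relation: {A, B}, {A, C}.
{A, B, C, D, E, F, G}: {C} determines {B, C} here but is not a superkey — split on C --> B, giving {B, C} and {A, C, D, E, F, G}.
{B, C}: every determinant is a superkey — BCNF.
{A, C, D, E, F, G}: every determinant is a superkey — BCNF.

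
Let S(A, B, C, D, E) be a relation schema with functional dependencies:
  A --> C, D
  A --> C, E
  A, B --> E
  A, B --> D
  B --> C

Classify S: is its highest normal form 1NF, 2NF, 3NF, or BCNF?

Candidate key: {A, B}. Prime attributes: {A, B}.
For A --> C, D we have {A}⁺ = {A, C, D, E}; {A} is not a superkey, so BCNF fails.
A --> C, D has non-prime {C, D} on the right and a non-superkey on the left, so 3NF fails.
Since {A} ⊂ {A, B} and {A}⁺ ⊇ {C, D, E} with {C, D, E} non-prime, there is a partial dependency; 2NF fails.

1NF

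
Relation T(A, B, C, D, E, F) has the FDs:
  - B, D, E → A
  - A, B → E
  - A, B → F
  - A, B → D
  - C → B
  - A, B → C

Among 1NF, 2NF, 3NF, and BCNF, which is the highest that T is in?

3NF

Candidate keys: {A, B}, {A, C}, {B, D, E}, {C, D, E}. Prime attributes: {A, B, C, D, E}.
For C → B we have {C}⁺ = {B, C}; {C} is not a superkey, so BCNF fails.
But every attribute on its right side ({B}) is prime, and the same holds for every other non-superkey FD, so 3NF still holds.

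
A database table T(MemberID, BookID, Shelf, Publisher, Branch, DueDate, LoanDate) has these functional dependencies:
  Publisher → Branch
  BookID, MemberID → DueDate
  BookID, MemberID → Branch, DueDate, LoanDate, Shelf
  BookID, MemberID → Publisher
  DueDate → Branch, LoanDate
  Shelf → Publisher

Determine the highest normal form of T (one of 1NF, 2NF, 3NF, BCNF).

Candidate key: {BookID, MemberID}. Prime attributes: {BookID, MemberID}.
Publisher → Branch: {Publisher}⁺ = {Branch, Publisher}, which is not all of the attributes, so the left side is not a superkey — BCNF is violated.
Publisher → Branch determines the non-prime attribute {Branch} from a non-superkey — 3NF is violated.
No non-prime attribute depends on a proper subset of any candidate key, so 2NF holds.

2NF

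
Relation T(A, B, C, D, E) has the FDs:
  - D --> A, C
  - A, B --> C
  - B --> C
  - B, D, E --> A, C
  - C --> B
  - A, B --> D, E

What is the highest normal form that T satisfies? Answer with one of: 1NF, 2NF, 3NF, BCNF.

Candidate keys: {A, B}, {A, C}, {D}. Prime attributes: {A, B, C, D}.
B --> C breaks BCNF: {B}⁺ = {B, C}, so {B} is not a superkey.
Since {C} ⊆ prime attributes and every other non-superkey FD also has a prime right side, the schema is in 3NF.

3NF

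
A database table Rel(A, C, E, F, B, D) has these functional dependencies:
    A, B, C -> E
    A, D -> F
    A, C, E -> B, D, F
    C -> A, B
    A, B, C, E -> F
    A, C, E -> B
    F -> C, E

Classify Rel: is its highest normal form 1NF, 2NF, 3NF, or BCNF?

Candidate keys: {A, D}, {C}, {F}. Prime attributes: {A, C, D, F}.
The left-hand side of every FD is a superkey, so BCNF is satisfied.

BCNF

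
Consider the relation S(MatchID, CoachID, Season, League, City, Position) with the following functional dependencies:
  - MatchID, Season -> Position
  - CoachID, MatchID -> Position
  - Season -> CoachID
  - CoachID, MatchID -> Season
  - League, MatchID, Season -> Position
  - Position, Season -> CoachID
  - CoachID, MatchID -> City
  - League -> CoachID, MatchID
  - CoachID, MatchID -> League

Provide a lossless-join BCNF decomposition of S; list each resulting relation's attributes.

{City, League, MatchID, Position, Season}; {CoachID, Season}

Candidate keys of the original relation: {CoachID, MatchID}, {League}, {MatchID, Season}.
Within {City, CoachID, League, MatchID, Position, Season}: {Season}⁺ ∩ {City, CoachID, League, MatchID, Position, Season} = {CoachID, Season}, not the whole set, so Season -> CoachID violates BCNF; decompose into {CoachID, Season} and {City, League, MatchID, Position, Season}.
{CoachID, Season}: every determinant is a superkey — BCNF.
{City, League, MatchID, Position, Season}: every determinant is a superkey — BCNF.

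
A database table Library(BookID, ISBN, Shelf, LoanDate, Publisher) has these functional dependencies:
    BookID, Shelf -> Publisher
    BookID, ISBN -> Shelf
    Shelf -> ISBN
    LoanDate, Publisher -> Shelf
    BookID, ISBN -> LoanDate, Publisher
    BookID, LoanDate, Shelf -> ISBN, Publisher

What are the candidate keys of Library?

{BookID, ISBN}, {BookID, LoanDate, Publisher}, {BookID, Shelf}

{BookID} never appears on the right of any FD, so every key must include it.
{BookID, ISBN}⁺ = {BookID, ISBN, LoanDate, Publisher, Shelf} — all of the relation — so {BookID, ISBN} is a candidate key.
{BookID, Shelf}⁺ = {BookID, ISBN, LoanDate, Publisher, Shelf} — all of the relation — so {BookID, Shelf} is a candidate key.
{BookID, LoanDate, Publisher}⁺ = {BookID, ISBN, LoanDate, Publisher, Shelf} — all of the relation — so {BookID, LoanDate, Publisher} is a candidate key.
No proper subset of any of these is a key, and no other minimal superkey exists.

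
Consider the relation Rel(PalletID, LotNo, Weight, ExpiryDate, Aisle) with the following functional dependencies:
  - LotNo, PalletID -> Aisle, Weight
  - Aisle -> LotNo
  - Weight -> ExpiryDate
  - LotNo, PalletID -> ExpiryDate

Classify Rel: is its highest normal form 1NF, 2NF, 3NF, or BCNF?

2NF

Candidate keys: {Aisle, PalletID}, {LotNo, PalletID}. Prime attributes: {Aisle, LotNo, PalletID}.
Aisle -> LotNo: {Aisle}⁺ = {Aisle, LotNo}, which is not all of the attributes, so the left side is not a superkey — BCNF is violated.
Weight -> ExpiryDate has non-prime {ExpiryDate} on the right and a non-superkey on the left, so 3NF fails.
No non-prime attribute depends on a proper subset of any candidate key, so 2NF holds.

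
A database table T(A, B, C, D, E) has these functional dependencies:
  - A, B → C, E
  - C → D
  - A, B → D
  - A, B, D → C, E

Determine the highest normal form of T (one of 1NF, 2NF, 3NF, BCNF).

2NF

Candidate key: {A, B}. Prime attributes: {A, B}.
For C → D we have {C}⁺ = {C, D}; {C} is not a superkey, so BCNF fails.
Because {D} is non-prime and the left side of C → D is not a superkey, the relation is not in 3NF.
No non-prime attribute depends on a proper subset of any candidate key, so 2NF holds.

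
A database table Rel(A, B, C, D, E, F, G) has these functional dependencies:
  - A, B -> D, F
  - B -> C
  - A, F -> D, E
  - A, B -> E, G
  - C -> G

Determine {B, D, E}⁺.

{B, C, D, E, G}

Start with {B, D, E}.
B -> C applies; add {C} → now {B, C, D, E}.
C -> G applies; add {G} → now {B, C, D, E, G}.
No further FD applies.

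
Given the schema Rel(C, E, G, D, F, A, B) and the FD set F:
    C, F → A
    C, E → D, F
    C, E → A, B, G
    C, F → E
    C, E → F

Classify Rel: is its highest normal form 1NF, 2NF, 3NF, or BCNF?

BCNF

Candidate keys: {C, E}, {C, F}. Prime attributes: {C, E, F}.
Every FD has a superkey on the left, so the relation is in BCNF.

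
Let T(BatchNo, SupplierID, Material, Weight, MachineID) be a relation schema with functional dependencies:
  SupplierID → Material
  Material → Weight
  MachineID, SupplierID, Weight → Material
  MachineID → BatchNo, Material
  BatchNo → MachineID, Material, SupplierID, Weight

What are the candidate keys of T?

{BatchNo}, {MachineID}

{BatchNo}⁺ = {BatchNo, MachineID, Material, SupplierID, Weight} — all of the relation — so {BatchNo} is a candidate key.
{MachineID}⁺ = {BatchNo, MachineID, Material, SupplierID, Weight} — all of the relation — so {MachineID} is a candidate key.
These are minimal and exhaustive — every other superkey contains one of them.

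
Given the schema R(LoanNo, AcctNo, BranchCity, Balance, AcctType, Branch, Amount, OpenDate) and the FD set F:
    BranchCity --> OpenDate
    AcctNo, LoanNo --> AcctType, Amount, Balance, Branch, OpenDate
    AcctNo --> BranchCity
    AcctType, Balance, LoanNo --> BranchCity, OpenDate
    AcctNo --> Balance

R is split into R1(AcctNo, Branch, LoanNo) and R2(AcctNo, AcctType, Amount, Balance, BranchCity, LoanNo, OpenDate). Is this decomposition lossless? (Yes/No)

Yes

The shared attributes are {AcctNo, LoanNo} and {AcctNo, LoanNo}⁺ = {AcctNo, AcctType, Amount, Balance, Branch, BranchCity, LoanNo, OpenDate}.
R1 is contained in that closure, so R1 ∩ R2 --> R1 holds and the join is lossless.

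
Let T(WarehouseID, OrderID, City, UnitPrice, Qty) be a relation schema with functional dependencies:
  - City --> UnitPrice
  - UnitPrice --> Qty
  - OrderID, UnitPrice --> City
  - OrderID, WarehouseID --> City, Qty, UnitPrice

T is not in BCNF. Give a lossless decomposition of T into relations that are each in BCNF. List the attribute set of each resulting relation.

{City, OrderID, WarehouseID}; {City, UnitPrice}; {Qty, UnitPrice}

Candidate key of the original relation: {OrderID, WarehouseID}.
Within {City, OrderID, Qty, UnitPrice, WarehouseID}: {City}⁺ ∩ {City, OrderID, Qty, UnitPrice, WarehouseID} = {City, Qty, UnitPrice}, not the whole set, so City --> Qty, UnitPrice violates BCNF; decompose into {City, Qty, UnitPrice} and {City, OrderID, WarehouseID}.
Within {City, Qty, UnitPrice}: {UnitPrice}⁺ ∩ {City, Qty, UnitPrice} = {Qty, UnitPrice}, not the whole set, so UnitPrice --> Qty violates BCNF; decompose into {Qty, UnitPrice} and {City, UnitPrice}.
{Qty, UnitPrice}: every determinant is a superkey — BCNF.
{City, UnitPrice}: every determinant is a superkey — BCNF.
{City, OrderID, WarehouseID}: every determinant is a superkey — BCNF.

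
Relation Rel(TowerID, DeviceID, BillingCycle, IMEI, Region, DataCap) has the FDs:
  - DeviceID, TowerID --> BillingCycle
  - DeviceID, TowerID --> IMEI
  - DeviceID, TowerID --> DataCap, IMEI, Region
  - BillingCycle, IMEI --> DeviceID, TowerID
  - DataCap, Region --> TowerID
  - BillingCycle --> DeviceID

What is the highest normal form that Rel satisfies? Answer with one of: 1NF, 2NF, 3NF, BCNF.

Candidate keys: {BillingCycle, DataCap, Region}, {BillingCycle, IMEI}, {BillingCycle, TowerID}, {DataCap, DeviceID, Region}, {DeviceID, TowerID}. Prime attributes: {BillingCycle, DataCap, DeviceID, IMEI, Region, TowerID}.
DataCap, Region --> TowerID: {DataCap, Region}⁺ = {DataCap, Region, TowerID}, which is not all of the attributes, so the left side is not a superkey — BCNF is violated.
Since {TowerID} ⊆ prime attributes and every other non-superkey FD also has a prime right side, the schema is in 3NF.

3NF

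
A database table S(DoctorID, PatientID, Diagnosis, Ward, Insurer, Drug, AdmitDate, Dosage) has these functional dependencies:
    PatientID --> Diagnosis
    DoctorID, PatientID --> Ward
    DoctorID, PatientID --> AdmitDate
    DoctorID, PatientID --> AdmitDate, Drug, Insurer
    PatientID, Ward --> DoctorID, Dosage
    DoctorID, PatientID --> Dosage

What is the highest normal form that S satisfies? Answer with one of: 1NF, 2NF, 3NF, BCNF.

Candidate keys: {DoctorID, PatientID}, {PatientID, Ward}. Prime attributes: {DoctorID, PatientID, Ward}.
PatientID --> Diagnosis: {PatientID}⁺ = {Diagnosis, PatientID}, which is not all of the attributes, so the left side is not a superkey — BCNF is violated.
PatientID --> Diagnosis determines the non-prime attribute {Diagnosis} from a non-superkey — 3NF is violated.
{PatientID} is a proper subset of the key {DoctorID, PatientID}, and {PatientID}⁺ contains the non-prime attribute {Diagnosis} — a partial dependency, so 2NF is violated.

1NF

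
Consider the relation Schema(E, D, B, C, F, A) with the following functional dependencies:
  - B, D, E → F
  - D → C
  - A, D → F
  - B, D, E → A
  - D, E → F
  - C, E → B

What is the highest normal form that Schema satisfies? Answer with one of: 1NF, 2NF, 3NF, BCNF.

1NF

Candidate key: {D, E}. Prime attributes: {D, E}.
For D → C we have {D}⁺ = {C, D}; {D} is not a superkey, so BCNF fails.
Because {C} is non-prime and the left side of D → C is not a superkey, the relation is not in 3NF.
Since {D} ⊂ {D, E} and {D}⁺ ⊇ {C} with {C} non-prime, there is a partial dependency; 2NF fails.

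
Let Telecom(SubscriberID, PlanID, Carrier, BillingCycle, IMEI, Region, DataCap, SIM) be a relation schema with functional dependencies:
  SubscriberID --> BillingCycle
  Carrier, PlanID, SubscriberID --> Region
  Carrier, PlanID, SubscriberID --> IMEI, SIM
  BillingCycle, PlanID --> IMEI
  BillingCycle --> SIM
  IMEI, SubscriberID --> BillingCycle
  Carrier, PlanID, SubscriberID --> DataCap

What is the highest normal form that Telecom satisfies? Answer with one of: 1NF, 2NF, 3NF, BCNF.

1NF

Candidate key: {Carrier, PlanID, SubscriberID}. Prime attributes: {Carrier, PlanID, SubscriberID}.
SubscriberID --> BillingCycle breaks BCNF: {SubscriberID}⁺ = {BillingCycle, SIM, SubscriberID}, so {SubscriberID} is not a superkey.
SubscriberID --> BillingCycle determines the non-prime attribute {BillingCycle} from a non-superkey — 3NF is violated.
The proper key subset {SubscriberID} of {Carrier, PlanID, SubscriberID} determines non-prime {BillingCycle, SIM}, so the relation is not even in 2NF.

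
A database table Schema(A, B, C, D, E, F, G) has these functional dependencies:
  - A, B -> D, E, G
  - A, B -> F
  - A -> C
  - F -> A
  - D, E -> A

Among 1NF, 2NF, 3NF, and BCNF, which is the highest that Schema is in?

Candidate keys: {A, B}, {B, D, E}, {B, F}. Prime attributes: {A, B, D, E, F}.
For A -> C we have {A}⁺ = {A, C}; {A} is not a superkey, so BCNF fails.
Because {C} is non-prime and the left side of A -> C is not a superkey, the relation is not in 3NF.
The proper key subset {A} of {A, B} determines non-prime {C}, so the relation is not even in 2NF.

1NF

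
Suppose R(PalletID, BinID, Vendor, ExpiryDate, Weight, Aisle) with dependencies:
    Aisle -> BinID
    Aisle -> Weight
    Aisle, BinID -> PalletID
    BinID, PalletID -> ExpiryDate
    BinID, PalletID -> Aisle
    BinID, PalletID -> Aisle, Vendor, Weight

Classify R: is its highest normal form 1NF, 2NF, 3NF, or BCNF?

Candidate keys: {Aisle}, {BinID, PalletID}. Prime attributes: {Aisle, BinID, PalletID}.
Each dependency's left side is a superkey — BCNF holds.

BCNF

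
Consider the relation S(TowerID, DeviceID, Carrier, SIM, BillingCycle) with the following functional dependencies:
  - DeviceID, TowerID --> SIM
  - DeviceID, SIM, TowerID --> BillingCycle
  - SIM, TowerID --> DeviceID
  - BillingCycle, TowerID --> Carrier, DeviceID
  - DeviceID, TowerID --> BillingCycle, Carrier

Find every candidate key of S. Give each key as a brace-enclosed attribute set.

{TowerID} never appears on the right of any FD, so every key must include it.
{BillingCycle, TowerID} is a candidate key since {BillingCycle, TowerID}⁺ = {BillingCycle, Carrier, DeviceID, SIM, TowerID} covers every attribute.
{DeviceID, TowerID} is a candidate key since {DeviceID, TowerID}⁺ = {BillingCycle, Carrier, DeviceID, SIM, TowerID} covers every attribute.
{SIM, TowerID} is a candidate key since {SIM, TowerID}⁺ = {BillingCycle, Carrier, DeviceID, SIM, TowerID} covers every attribute.
These are minimal and exhaustive — every other superkey contains one of them.

{BillingCycle, TowerID}, {DeviceID, TowerID}, {SIM, TowerID}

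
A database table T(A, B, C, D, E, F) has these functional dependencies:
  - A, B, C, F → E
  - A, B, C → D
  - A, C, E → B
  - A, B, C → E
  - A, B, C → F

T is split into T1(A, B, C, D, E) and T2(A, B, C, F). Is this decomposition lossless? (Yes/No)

Yes

T1 ∩ T2 = {A, B, C}; its closure under F is {A, B, C, D, E, F}.
This includes all of T1, so the common attributes are a superkey of T1 — the join is lossless.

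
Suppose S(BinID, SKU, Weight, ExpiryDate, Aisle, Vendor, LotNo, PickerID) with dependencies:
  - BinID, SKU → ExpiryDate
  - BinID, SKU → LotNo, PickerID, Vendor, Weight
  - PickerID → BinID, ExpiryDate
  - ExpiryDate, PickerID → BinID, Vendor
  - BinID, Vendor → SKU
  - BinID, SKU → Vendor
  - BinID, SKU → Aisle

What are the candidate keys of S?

{PickerID}⁺ = {Aisle, BinID, ExpiryDate, LotNo, PickerID, SKU, Vendor, Weight}, which is every attribute, so {PickerID} is a candidate key.
{BinID, SKU}⁺ = {Aisle, BinID, ExpiryDate, LotNo, PickerID, SKU, Vendor, Weight}, which is every attribute, so {BinID, SKU} is a candidate key.
{BinID, Vendor}⁺ = {Aisle, BinID, ExpiryDate, LotNo, PickerID, SKU, Vendor, Weight}, which is every attribute, so {BinID, Vendor} is a candidate key.
No proper subset of any of these is a key, and no other minimal superkey exists.

{BinID, SKU}, {BinID, Vendor}, {PickerID}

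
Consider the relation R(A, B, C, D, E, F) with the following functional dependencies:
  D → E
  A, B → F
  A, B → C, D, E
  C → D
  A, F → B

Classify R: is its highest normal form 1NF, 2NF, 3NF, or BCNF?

2NF

Candidate keys: {A, B}, {A, F}. Prime attributes: {A, B, F}.
D → E breaks BCNF: {D}⁺ = {D, E}, so {D} is not a superkey.
D → E has non-prime {E} on the right and a non-superkey on the left, so 3NF fails.
No proper subset of a key has a non-prime attribute in its closure, so there is no partial dependency; 2NF holds.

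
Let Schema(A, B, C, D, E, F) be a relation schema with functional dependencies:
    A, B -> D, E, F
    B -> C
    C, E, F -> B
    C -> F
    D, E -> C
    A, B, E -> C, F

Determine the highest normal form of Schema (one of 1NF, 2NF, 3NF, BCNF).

Candidate keys: {A, B}, {A, C, E}, {A, D, E}. Prime attributes: {A, B, C, D, E}.
B -> C breaks BCNF: {B}⁺ = {B, C, F}, so {B} is not a superkey.
C -> F determines the non-prime attribute {F} from a non-superkey — 3NF is violated.
The proper key subset {B} of {A, B} determines non-prime {F}, so the relation is not even in 2NF.

1NF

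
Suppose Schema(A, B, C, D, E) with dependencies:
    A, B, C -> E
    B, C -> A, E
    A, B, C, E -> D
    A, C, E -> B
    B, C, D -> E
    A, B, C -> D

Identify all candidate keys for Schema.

{A, C, E}, {B, C}

{C} never appears on the right of any FD, so every key must include it.
{B, C}⁺ = {A, B, C, D, E}, which is every attribute, so {B, C} is a candidate key.
{A, C, E}⁺ = {A, B, C, D, E}, which is every attribute, so {A, C, E} is a candidate key.
Any other superkey properly contains one of these, so there are no further candidate keys.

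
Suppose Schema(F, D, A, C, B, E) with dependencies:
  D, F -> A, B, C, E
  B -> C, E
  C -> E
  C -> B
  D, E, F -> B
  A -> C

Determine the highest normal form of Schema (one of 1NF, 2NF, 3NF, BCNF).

2NF

Candidate key: {D, F}. Prime attributes: {D, F}.
B -> C, E breaks BCNF: {B}⁺ = {B, C, E}, so {B} is not a superkey.
Because {C, E} are non-prime and the left side of B -> C, E is not a superkey, the relation is not in 3NF.
No non-prime attribute depends on a proper subset of any candidate key, so 2NF holds.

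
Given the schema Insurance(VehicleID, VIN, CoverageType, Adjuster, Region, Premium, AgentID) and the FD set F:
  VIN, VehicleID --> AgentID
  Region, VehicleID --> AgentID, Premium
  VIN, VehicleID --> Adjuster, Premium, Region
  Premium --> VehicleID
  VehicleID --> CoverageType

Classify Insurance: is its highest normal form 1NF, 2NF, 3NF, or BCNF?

Candidate keys: {Premium, VIN}, {VIN, VehicleID}. Prime attributes: {Premium, VIN, VehicleID}.
Region, VehicleID --> AgentID, Premium breaks BCNF: {Region, VehicleID}⁺ = {AgentID, CoverageType, Premium, Region, VehicleID}, so {Region, VehicleID} is not a superkey.
Because {AgentID} is non-prime and the left side of Region, VehicleID --> AgentID, Premium is not a superkey, the relation is not in 3NF.
{Premium} is a proper subset of the key {Premium, VIN}, and {Premium}⁺ contains the non-prime attribute {CoverageType} — a partial dependency, so 2NF is violated.

1NF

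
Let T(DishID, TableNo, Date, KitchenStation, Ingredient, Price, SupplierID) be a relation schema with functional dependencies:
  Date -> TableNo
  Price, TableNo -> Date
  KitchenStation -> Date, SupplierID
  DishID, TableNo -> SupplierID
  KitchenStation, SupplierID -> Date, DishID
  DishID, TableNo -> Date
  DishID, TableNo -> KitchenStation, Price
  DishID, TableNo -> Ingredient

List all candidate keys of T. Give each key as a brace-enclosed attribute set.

{KitchenStation}⁺ = {Date, DishID, Ingredient, KitchenStation, Price, SupplierID, TableNo}, which is every attribute, so {KitchenStation} is a candidate key.
{Date, DishID}⁺ = {Date, DishID, Ingredient, KitchenStation, Price, SupplierID, TableNo}, which is every attribute, so {Date, DishID} is a candidate key.
{DishID, TableNo}⁺ = {Date, DishID, Ingredient, KitchenStation, Price, SupplierID, TableNo}, which is every attribute, so {DishID, TableNo} is a candidate key.
No proper subset of any of these is a key, and no other minimal superkey exists.

{Date, DishID}, {DishID, TableNo}, {KitchenStation}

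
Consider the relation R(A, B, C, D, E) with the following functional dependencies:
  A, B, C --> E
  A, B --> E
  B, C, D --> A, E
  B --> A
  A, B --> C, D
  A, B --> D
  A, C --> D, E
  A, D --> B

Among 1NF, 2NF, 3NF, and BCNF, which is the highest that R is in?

BCNF

Candidate keys: {A, C}, {A, D}, {B}. Prime attributes: {A, B, C, D}.
The left-hand side of every FD is a superkey, so BCNF is satisfied.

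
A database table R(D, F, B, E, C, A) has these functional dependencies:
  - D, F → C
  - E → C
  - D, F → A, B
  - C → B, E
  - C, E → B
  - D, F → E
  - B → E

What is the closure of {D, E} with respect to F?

{B, C, D, E}

Start with {D, E}.
E → C applies; add {C} → now {C, D, E}.
C → B, E applies; add {B} → now {B, C, D, E}.
No further FD applies.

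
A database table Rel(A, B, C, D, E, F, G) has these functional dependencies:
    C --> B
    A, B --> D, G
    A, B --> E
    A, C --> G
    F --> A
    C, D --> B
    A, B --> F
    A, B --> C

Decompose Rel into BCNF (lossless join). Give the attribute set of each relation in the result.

Candidate keys of the original relation: {A, B}, {A, C}, {B, F}, {C, F}.
In {A, B, C, D, E, F, G}, {C} is not a superkey ({C}⁺ restricted to this set is {B, C}), so split on C --> B into {B, C} and {A, C, D, E, F, G}.
{B, C} has no BCNF violation.
In {A, C, D, E, F, G}, {F} is not a superkey ({F}⁺ restricted to this set is {A, F}), so split on F --> A into {A, F} and {C, D, E, F, G}.
{A, F} has no BCNF violation.
{C, D, E, F, G} has no BCNF violation.

{A, F}; {B, C}; {C, D, E, F, G}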